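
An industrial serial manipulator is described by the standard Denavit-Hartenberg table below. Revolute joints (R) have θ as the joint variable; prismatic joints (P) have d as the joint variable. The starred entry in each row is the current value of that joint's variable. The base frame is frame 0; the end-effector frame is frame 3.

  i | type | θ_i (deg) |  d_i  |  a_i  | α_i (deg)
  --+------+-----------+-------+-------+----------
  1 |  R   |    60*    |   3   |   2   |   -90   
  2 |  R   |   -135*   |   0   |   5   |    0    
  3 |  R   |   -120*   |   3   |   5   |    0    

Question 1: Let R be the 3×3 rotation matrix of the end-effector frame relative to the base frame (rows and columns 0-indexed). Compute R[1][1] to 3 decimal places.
End-effector y-axis (col 1 of R) = (-0.4830,-0.8365,0.2588)
R[1][1] = -0.8365

-0.837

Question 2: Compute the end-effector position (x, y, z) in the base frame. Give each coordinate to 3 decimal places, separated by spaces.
-4.013 -0.951 1.706

after link 1: o_1 = (1.0000, 1.7321, 3.0000)
after link 2: o_2 = (-0.7678, -1.3298, 6.5355)
after link 3: o_3 = (-4.0129, -0.9505, 1.7059)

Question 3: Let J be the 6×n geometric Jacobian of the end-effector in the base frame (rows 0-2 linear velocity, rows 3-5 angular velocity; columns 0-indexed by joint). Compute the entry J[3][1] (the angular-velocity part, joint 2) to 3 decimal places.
-0.866

axis z_1 = (-0.8660,0.5000,0.0000); lever o_n−o_1 = (-5.0129,-2.6826,-1.2941)
cross product → J_v[:, 1] = (-0.6470,-1.1207,4.8296)
J_ω[:, 1] = z_1
entry J[3][1] = -0.8660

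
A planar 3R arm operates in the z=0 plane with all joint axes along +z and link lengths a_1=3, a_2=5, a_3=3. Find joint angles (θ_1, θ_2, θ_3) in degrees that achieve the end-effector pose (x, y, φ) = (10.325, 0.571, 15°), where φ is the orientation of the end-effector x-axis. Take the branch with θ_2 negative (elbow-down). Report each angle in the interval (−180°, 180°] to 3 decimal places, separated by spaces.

26.840 -45.020 33.180

wrist centre = target − a_3·(cos φ, sin φ) = (7.4272, -0.2055)
cos θ_2 = (55.2058−3²−5²)/(2·3·5) = 0.7069; θ_2 = -45.0199° (elbow-down)
β = atan2(-0.2055,7.4272) = -1.5846°; ψ = atan2(-3.5368,6.5343) = -28.4249°
θ_1 = β − ψ = 26.8404°
θ_3 = φ − θ_1 − θ_2 = 33.1795° (wrapped to (-180°,180°])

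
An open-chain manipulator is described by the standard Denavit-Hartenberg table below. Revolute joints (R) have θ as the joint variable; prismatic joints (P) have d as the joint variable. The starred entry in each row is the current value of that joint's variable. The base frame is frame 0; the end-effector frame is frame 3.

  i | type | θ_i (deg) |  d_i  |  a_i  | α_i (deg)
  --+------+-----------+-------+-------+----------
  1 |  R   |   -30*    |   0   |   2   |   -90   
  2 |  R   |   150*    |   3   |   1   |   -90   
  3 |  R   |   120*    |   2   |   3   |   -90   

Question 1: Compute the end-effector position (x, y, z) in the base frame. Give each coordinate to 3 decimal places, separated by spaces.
after link 1: o_1 = (1.7321, -1.0000, 0.0000)
after link 2: o_2 = (2.4821, 2.0311, -0.5000)
after link 3: o_3 = (1.4420, -0.3684, 1.9821)

1.442 -0.368 1.982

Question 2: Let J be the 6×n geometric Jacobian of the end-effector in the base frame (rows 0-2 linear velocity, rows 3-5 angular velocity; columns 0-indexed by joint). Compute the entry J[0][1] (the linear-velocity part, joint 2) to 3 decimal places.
1.717

axis z_1 = (0.5000,0.8660,0.0000); lever o_n−o_1 = (-0.2901,0.6316,1.9821)
cross product → J_v[:, 1] = (1.7165,-0.9910,0.5670)
J_ω[:, 1] = z_1
entry J[0][1] = 1.7165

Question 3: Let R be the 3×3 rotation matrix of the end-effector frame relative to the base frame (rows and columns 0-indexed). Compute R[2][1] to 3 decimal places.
End-effector y-axis (col 1 of R) = (0.4330,-0.2500,-0.8660)
R[2][1] = -0.8660

-0.866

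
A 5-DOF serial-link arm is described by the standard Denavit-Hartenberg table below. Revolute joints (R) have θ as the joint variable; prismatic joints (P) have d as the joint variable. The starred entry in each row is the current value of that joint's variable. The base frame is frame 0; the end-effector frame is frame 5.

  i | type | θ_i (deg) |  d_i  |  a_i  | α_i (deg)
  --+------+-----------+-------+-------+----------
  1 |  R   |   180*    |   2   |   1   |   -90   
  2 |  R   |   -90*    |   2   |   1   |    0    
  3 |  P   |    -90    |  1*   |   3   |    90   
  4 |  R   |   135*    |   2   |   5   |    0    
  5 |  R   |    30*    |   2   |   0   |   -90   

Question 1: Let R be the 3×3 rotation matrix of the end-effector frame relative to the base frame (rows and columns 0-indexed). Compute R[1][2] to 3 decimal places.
0.966

End-effector z-axis (col 2 of R) = (-0.2588,0.9659,-0.0000)
R[1][2] = 0.9659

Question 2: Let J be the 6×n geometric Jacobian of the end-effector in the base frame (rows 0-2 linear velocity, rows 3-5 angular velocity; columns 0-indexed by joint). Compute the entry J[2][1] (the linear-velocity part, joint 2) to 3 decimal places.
axis z_1 = (-0.0000,-1.0000,0.0000); lever o_n−o_1 = (-0.5355,-6.5355,-3.0000)
cross product → J_v[:, 1] = (3.0000,-0.0000,-0.5355)
J_ω[:, 1] = z_1
entry J[2][1] = -0.5355

-0.536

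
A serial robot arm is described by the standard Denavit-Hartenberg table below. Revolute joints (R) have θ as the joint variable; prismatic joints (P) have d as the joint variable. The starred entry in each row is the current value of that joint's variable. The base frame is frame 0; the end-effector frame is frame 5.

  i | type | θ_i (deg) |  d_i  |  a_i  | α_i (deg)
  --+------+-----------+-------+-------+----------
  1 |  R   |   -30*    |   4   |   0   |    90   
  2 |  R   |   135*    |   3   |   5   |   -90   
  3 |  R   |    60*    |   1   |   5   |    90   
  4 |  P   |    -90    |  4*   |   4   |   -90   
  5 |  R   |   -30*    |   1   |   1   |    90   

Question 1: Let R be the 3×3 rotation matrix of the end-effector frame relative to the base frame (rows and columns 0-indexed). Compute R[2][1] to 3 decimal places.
0.354

End-effector y-axis (col 1 of R) = (0.1268,0.9268,0.3536)
R[2][1] = 0.3536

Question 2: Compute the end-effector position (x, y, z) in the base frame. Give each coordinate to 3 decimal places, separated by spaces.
-4.945 2.793 15.146

after link 1: o_1 = (0.0000, 0.0000, 4.0000)
after link 2: o_2 = (-4.5619, -0.8303, 7.5355)
after link 3: o_3 = (-4.5401, 4.1571, 8.5962)
after link 4: o_4 = (-5.2119, 2.2356, 13.8741)
after link 5: o_5 = (-4.9449, 2.7928, 15.1462)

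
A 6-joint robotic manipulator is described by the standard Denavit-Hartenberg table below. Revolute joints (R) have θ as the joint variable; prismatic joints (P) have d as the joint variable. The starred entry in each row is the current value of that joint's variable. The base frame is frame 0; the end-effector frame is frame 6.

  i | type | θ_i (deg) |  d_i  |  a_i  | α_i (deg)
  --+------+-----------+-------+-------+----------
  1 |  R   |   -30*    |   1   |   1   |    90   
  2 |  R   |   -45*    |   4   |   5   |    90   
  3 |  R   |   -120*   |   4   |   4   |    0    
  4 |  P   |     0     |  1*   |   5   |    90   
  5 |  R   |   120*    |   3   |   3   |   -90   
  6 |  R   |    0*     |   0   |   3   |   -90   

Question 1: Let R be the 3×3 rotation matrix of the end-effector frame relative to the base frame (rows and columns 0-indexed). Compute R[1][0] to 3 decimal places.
End-effector x-axis (col 0 of R) = (-0.5937,-0.1572,-0.7891)
R[1][0] = -0.1572

-0.157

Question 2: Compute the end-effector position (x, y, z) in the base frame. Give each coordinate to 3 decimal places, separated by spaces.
-5.896 3.053 -5.787

after link 1: o_1 = (0.8660, -0.5000, 1.0000)
after link 2: o_2 = (1.9279, -5.7319, -2.5355)
after link 3: o_3 = (-0.0143, -0.6105, -3.9497)
after link 4: o_4 = (0.0075, 4.3769, -2.8891)
after link 5: o_5 = (-4.1148, 3.5248, -3.4194)
after link 6: o_6 = (-5.8960, 3.0532, -5.7869)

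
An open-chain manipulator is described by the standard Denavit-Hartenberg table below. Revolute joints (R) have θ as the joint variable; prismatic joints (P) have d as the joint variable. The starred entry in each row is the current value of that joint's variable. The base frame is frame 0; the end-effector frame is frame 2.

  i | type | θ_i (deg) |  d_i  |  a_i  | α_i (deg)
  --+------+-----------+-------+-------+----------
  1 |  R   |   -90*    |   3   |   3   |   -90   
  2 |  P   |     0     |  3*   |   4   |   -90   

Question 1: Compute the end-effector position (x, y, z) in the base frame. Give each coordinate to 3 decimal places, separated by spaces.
3.000 -7.000 3.000

after link 1: o_1 = (0.0000, -3.0000, 3.0000)
after link 2: o_2 = (3.0000, -7.0000, 3.0000)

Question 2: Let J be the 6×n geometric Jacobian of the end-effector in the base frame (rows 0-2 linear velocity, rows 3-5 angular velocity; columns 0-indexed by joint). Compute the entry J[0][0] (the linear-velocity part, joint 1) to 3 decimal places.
axis z_0 = ẑ; lever o_n−o_0 = (3.0000,-7.0000,3.0000)
cross product → J_v[:, 0] = (7.0000,3.0000,-0.0000)
J_ω[:, 0] = z_0
entry J[0][0] = 7.0000

7.000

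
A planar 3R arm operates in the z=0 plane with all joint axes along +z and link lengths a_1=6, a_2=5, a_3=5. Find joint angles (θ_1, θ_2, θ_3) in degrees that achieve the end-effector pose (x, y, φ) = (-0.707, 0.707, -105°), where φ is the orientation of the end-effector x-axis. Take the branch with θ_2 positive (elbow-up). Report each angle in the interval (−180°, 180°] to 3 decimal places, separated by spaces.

32.895 120.001 102.104

wrist centre = target − a_3·(cos φ, sin φ) = (0.5871, 5.5366)
cos θ_2 = (30.9989−6²−5²)/(2·6·5) = -0.5000; θ_2 = 120.0012° (elbow-up)
β = atan2(5.5366,0.5871) = 83.9471°; ψ = atan2(4.3301,3.4999) = 51.0521°
θ_1 = β − ψ = 32.8950°
θ_3 = φ − θ_1 − θ_2 = 102.1039° (wrapped to (-180°,180°])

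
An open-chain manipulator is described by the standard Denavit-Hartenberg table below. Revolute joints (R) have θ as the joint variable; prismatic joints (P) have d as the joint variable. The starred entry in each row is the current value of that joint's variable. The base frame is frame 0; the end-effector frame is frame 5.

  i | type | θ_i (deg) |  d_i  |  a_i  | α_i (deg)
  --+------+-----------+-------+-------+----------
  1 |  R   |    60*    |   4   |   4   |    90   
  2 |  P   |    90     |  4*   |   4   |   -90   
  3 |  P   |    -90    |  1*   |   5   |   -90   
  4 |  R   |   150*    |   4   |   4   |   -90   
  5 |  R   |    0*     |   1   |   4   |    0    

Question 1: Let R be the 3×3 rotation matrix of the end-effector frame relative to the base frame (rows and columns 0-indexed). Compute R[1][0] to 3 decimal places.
End-effector x-axis (col 0 of R) = (-0.5000,0.8660,-0.0000)
R[1][0] = 0.8660

0.866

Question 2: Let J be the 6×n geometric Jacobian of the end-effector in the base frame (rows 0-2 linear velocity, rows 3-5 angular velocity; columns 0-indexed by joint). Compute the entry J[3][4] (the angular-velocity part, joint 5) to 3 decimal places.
axis z_4 = (-0.8660,-0.5000,0.0000); lever o_n−o_4 = (-2.8660,2.9641,0.0000)
cross product → J_v[:, 4] = (-0.0000,-0.0000,-4.0000)
J_ω[:, 4] = z_4
entry J[3][4] = -0.8660

-0.866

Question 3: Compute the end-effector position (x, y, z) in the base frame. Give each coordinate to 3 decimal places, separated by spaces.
4.428 4.526 12.000

after link 1: o_1 = (2.0000, 3.4641, 4.0000)
after link 2: o_2 = (5.4641, 1.4641, 8.0000)
after link 3: o_3 = (9.2942, -1.9019, 8.0000)
after link 4: o_4 = (7.2942, 1.5622, 12.0000)
after link 5: o_5 = (4.4282, 4.5263, 12.0000)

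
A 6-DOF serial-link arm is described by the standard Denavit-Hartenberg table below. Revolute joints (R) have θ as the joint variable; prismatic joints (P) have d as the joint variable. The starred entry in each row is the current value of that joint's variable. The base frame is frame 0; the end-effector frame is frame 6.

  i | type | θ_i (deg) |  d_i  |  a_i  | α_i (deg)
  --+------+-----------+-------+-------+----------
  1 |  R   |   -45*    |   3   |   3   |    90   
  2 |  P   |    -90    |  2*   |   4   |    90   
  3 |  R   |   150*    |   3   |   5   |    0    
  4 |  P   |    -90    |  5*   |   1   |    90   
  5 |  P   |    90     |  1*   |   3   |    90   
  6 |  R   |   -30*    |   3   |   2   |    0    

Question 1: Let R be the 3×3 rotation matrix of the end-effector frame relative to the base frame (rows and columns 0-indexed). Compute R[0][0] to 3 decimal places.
End-effector x-axis (col 0 of R) = (-0.7891,0.4356,0.4330)
R[0][0] = -0.7891

-0.789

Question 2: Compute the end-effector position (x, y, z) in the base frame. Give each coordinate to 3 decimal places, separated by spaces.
-12.513 1.250 1.330

after link 1: o_1 = (2.1213, -2.1213, 3.0000)
after link 2: o_2 = (0.7071, -3.5355, -1.0000)
after link 3: o_3 = (-3.1820, -3.1820, 3.3301)
after link 4: o_4 = (-7.3299, -0.2588, 2.8301)
after link 5: o_5 = (-9.0977, 2.2161, 1.9641)
after link 6: o_6 = (-12.5131, 1.2501, 1.3301)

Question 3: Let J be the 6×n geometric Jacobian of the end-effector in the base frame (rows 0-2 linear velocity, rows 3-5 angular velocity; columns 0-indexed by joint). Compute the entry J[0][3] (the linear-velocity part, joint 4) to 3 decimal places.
prismatic axis z_3 = (-0.7071,0.7071,-0.0000)
J_v[:, 3] = z_3; J_ω[:, 3] = (0,0,0)
entry J[0][3] = -0.7071

-0.707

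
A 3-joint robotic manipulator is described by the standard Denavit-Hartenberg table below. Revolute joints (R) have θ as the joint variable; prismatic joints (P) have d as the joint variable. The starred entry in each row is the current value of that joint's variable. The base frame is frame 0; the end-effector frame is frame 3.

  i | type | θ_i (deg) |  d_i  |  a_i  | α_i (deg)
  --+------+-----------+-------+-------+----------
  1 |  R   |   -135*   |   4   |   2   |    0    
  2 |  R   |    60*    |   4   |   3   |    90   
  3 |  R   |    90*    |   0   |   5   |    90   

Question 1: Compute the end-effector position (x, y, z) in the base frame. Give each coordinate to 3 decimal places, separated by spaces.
after link 1: o_1 = (-1.4142, -1.4142, 4.0000)
after link 2: o_2 = (-0.6378, -4.3120, 8.0000)
after link 3: o_3 = (-0.6378, -4.3120, 13.0000)

-0.638 -4.312 13.000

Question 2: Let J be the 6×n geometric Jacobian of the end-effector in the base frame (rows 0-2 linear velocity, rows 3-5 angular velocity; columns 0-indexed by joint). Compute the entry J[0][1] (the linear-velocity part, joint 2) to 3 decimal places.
axis z_1 = (0.0000,0.0000,1.0000); lever o_n−o_1 = (0.7765,-2.8978,9.0000)
cross product → J_v[:, 1] = (2.8978,0.7765,-0.0000)
J_ω[:, 1] = z_1
entry J[0][1] = 2.8978

2.898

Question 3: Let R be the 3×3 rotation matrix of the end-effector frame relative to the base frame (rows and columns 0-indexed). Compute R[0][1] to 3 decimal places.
-0.966

End-effector y-axis (col 1 of R) = (-0.9659,-0.2588,0.0000)
R[0][1] = -0.9659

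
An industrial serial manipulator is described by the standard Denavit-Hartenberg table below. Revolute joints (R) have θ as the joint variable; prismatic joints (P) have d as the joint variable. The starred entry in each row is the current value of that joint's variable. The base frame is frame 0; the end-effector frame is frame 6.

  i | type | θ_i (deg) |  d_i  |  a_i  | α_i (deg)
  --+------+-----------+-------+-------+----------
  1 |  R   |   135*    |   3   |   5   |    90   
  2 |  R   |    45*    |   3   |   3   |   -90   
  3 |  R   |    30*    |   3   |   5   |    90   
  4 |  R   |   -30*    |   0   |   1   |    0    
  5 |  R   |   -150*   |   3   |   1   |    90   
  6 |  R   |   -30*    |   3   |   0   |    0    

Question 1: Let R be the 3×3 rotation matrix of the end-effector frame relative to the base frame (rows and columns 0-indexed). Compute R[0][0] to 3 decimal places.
0.500

End-effector x-axis (col 0 of R) = (0.5000,-0.5000,-0.7071)
R[0][0] = 0.5000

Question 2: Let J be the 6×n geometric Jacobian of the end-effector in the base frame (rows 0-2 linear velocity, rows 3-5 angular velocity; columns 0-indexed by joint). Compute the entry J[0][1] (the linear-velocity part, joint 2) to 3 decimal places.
axis z_1 = (0.7071,0.7071,0.0000); lever o_n−o_1 = (0.6310,3.8451,10.0509)
cross product → J_v[:, 1] = (7.1071,-7.1071,2.2727)
J_ω[:, 1] = z_1
entry J[0][1] = 7.1071

7.107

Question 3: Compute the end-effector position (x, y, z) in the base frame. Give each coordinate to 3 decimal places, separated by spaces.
after link 1: o_1 = (-3.5355, 3.5355, 3.0000)
after link 2: o_2 = (-2.9142, 7.1569, 5.1213)
after link 3: o_3 = (-5.3470, 6.0542, 10.3045)
after link 4: o_4 = (-6.2782, 6.3730, 10.4813)
after link 5: o_5 = (-4.4045, 8.8806, 10.9296)
after link 6: o_6 = (-2.9045, 7.3806, 13.0509)

-2.905 7.381 13.051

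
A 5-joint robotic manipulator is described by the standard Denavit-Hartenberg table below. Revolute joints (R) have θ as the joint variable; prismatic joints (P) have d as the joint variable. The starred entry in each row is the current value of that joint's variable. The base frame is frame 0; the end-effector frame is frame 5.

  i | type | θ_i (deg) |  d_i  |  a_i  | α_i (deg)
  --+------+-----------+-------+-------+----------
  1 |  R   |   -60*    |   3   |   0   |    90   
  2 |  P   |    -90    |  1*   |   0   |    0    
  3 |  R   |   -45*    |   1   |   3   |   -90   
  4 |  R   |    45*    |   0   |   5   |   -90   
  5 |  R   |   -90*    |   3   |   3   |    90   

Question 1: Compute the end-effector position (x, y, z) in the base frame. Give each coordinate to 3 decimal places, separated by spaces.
after link 1: o_1 = (0.0000, 0.0000, 3.0000)
after link 2: o_2 = (-0.8660, -0.5000, 3.0000)
after link 3: o_3 = (-2.7927, 0.8371, 0.8787)
after link 4: o_4 = (-0.9808, 4.7699, -1.6213)
after link 5: o_5 = (2.6669, 2.6945, -2.2426)

2.667 2.694 -2.243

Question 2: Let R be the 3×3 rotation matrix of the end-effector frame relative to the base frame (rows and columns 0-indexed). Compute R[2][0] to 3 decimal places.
-0.707

End-effector x-axis (col 0 of R) = (0.3536,-0.6124,-0.7071)
R[2][0] = -0.7071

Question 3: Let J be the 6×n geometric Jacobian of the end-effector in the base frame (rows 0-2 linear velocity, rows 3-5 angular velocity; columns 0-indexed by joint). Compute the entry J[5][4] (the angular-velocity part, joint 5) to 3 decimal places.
0.500

axis z_4 = (0.8624,-0.0795,0.5000); lever o_n−o_4 = (3.6478,-2.0755,-0.6213)
cross product → J_v[:, 4] = (1.0871,2.3597,-1.5000)
J_ω[:, 4] = z_4
entry J[5][4] = 0.5000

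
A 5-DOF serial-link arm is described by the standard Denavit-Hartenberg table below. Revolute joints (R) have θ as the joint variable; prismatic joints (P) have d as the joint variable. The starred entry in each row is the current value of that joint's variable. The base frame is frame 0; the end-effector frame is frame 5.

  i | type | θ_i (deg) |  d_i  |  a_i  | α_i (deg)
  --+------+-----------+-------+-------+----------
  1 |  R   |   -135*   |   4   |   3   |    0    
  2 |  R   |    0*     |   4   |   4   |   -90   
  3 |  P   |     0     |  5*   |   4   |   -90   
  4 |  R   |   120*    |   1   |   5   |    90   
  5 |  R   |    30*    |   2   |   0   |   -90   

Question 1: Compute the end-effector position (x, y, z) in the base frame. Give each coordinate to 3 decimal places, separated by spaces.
-7.469 -7.002 7.000

after link 1: o_1 = (-2.1213, -2.1213, 4.0000)
after link 2: o_2 = (-4.9497, -4.9497, 8.0000)
after link 3: o_3 = (-4.2426, -11.3137, 8.0000)
after link 4: o_4 = (-5.5367, -6.4841, 7.0000)
after link 5: o_5 = (-7.4686, -7.0017, 7.0000)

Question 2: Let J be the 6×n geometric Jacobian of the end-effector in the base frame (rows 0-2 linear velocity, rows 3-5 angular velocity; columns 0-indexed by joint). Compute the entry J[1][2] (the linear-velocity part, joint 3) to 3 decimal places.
prismatic axis z_2 = (0.7071,-0.7071,0.0000)
J_v[:, 2] = z_2; J_ω[:, 2] = (0,0,0)
entry J[1][2] = -0.7071

-0.707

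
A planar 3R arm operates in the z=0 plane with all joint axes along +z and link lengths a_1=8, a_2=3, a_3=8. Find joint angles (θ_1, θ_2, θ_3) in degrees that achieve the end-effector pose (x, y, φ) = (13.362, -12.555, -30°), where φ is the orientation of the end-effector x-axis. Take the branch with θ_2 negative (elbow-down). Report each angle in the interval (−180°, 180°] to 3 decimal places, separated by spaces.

wrist centre = target − a_3·(cos φ, sin φ) = (6.4338, -8.5550)
cos θ_2 = (114.5818−8²−3²)/(2·8·3) = 0.8663; θ_2 = -29.9700° (elbow-down)
β = atan2(-8.5550,6.4338) = -53.0550°; ψ = atan2(-1.4986,10.5989) = -8.0481°
θ_1 = β − ψ = -45.0069°
θ_3 = φ − θ_1 − θ_2 = 44.9769° (wrapped to (-180°,180°])

-45.007 -29.970 44.977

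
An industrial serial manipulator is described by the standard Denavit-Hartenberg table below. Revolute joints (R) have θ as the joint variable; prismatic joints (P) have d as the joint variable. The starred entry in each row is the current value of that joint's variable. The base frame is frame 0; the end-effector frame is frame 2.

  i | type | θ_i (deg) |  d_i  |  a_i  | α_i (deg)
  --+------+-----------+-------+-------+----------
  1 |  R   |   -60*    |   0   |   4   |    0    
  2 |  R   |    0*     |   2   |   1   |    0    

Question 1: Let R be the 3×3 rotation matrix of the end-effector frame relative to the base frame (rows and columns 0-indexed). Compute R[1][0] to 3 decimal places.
End-effector x-axis (col 0 of R) = (0.5000,-0.8660,0.0000)
R[1][0] = -0.8660

-0.866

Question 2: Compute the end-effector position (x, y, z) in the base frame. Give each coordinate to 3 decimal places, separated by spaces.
2.500 -4.330 2.000

after link 1: o_1 = (2.0000, -3.4641, 0.0000)
after link 2: o_2 = (2.5000, -4.3301, 2.0000)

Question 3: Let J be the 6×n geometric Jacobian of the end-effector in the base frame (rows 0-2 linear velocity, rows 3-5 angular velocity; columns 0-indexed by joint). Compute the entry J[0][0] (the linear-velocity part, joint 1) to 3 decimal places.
axis z_0 = ẑ; lever o_n−o_0 = (2.5000,-4.3301,2.0000)
cross product → J_v[:, 0] = (4.3301,2.5000,-0.0000)
J_ω[:, 0] = z_0
entry J[0][0] = 4.3301

4.330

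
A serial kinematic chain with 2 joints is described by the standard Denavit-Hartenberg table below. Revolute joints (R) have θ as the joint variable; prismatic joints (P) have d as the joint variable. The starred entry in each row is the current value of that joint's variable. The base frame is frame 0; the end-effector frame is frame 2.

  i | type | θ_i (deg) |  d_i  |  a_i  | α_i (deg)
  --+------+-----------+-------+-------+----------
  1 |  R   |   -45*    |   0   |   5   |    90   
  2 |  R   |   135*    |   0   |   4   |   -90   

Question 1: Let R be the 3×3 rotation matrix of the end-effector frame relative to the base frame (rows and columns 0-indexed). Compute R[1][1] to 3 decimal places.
End-effector y-axis (col 1 of R) = (0.7071,0.7071,-0.0000)
R[1][1] = 0.7071

0.707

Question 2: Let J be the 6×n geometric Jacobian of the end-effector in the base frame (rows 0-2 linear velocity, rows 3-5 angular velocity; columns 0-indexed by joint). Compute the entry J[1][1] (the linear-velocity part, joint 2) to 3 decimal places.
axis z_1 = (-0.7071,-0.7071,0.0000); lever o_n−o_1 = (-2.0000,2.0000,2.8284)
cross product → J_v[:, 1] = (-2.0000,2.0000,-2.8284)
J_ω[:, 1] = z_1
entry J[1][1] = 2.0000

2.000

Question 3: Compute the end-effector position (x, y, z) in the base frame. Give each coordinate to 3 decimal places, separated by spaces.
after link 1: o_1 = (3.5355, -3.5355, 0.0000)
after link 2: o_2 = (1.5355, -1.5355, 2.8284)

1.536 -1.536 2.828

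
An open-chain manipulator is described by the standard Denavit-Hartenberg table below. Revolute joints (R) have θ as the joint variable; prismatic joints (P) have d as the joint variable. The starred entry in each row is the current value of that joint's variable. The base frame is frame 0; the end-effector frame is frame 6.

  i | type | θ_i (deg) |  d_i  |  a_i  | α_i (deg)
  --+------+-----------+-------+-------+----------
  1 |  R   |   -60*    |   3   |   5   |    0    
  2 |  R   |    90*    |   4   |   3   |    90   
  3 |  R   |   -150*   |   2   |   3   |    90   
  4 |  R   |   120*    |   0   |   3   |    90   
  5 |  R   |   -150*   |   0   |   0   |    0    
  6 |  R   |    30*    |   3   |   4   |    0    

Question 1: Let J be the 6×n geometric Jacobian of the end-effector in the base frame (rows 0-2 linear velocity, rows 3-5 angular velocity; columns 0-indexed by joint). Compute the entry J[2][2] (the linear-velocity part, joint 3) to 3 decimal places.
-2.683

axis z_2 = (0.5000,-0.8660,0.0000); lever o_n−o_2 = (-0.1405,-5.1226,-5.5490)
cross product → J_v[:, 2] = (4.8056,2.7745,-2.6830)
J_ω[:, 2] = z_2
entry J[2][2] = -2.6830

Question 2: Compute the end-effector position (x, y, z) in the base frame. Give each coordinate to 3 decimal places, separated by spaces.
after link 1: o_1 = (2.5000, -4.3301, 3.0000)
after link 2: o_2 = (5.0981, -2.8301, 7.0000)
after link 3: o_3 = (3.8481, -5.8612, 5.5000)
after link 4: o_4 = (6.2721, -7.4617, 6.2500)
after link 5: o_5 = (6.2721, -7.4617, 6.2500)
after link 6: o_6 = (4.9575, -7.9527, 1.4510)

4.958 -7.953 1.451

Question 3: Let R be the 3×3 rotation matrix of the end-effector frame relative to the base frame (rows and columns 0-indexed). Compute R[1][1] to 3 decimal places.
-0.337

End-effector y-axis (col 1 of R) = (0.9163,-0.3370,-0.2165)
R[1][1] = -0.3370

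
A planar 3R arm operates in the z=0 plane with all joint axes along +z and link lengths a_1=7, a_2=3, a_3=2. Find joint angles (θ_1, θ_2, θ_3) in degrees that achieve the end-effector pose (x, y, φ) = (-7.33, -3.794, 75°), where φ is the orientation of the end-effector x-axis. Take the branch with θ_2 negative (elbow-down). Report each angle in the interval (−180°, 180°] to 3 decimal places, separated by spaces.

-135.000 -30.006 -119.994

wrist centre = target − a_3·(cos φ, sin φ) = (-7.8476, -5.7259)
cos θ_2 = (94.3708−7²−3²)/(2·7·3) = 0.8660; θ_2 = -30.0062° (elbow-down)
β = atan2(-5.7259,-7.8476) = -143.8845°; ψ = atan2(-1.5003,9.5979) = -8.8842°
θ_1 = β − ψ = -135.0003°
θ_3 = φ − θ_1 − θ_2 = -119.9935° (wrapped to (-180°,180°])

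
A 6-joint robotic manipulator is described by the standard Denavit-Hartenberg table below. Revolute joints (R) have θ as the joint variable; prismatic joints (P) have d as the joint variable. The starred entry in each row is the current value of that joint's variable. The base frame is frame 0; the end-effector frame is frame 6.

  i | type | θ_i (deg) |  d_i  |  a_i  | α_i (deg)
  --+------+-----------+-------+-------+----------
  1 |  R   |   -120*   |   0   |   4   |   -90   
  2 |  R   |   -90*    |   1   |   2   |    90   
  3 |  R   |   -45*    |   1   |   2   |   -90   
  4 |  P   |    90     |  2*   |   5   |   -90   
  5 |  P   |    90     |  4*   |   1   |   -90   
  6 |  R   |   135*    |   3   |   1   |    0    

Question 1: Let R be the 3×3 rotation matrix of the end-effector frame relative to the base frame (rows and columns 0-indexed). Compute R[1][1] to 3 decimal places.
End-effector y-axis (col 1 of R) = (0.8660,-0.5000,0.0000)
R[1][1] = -0.5000

-0.500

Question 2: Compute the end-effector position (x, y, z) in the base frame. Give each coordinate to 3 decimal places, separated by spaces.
after link 1: o_1 = (-2.0000, -3.4641, 0.0000)
after link 2: o_2 = (-1.1340, -3.9641, 2.0000)
after link 3: o_3 = (-1.8587, -2.3910, 3.4142)
after link 4: o_4 = (-3.1340, -7.4282, 4.8284)
after link 5: o_5 = (-1.2969, -8.4889, 1.2929)
after link 6: o_6 = (0.2031, -5.8908, 2.2929)

0.203 -5.891 2.293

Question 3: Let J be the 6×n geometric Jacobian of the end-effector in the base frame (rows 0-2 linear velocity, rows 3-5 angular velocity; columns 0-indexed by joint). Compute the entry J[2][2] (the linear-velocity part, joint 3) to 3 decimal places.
axis z_2 = (0.5000,0.8660,0.0000); lever o_n−o_2 = (1.3371,-1.9267,0.2929)
cross product → J_v[:, 2] = (0.2537,-0.1464,-2.1213)
J_ω[:, 2] = z_2
entry J[2][2] = -2.1213

-2.121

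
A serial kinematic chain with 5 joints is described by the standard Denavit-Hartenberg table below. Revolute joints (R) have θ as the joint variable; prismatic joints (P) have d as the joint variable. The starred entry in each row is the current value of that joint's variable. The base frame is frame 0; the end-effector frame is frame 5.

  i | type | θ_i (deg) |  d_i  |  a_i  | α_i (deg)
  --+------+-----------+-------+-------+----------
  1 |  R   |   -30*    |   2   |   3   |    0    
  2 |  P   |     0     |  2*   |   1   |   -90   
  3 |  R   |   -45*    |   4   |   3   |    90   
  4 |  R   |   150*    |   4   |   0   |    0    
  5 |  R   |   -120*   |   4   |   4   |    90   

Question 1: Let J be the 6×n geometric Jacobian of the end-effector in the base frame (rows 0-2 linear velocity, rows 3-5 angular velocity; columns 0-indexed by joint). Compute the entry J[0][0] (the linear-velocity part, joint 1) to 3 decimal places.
axis z_0 = ẑ; lever o_n−o_0 = (5.5236,3.7392,14.2277)
cross product → J_v[:, 0] = (-3.7392,5.5236,0.0000)
J_ω[:, 0] = z_0
entry J[0][0] = -3.7392

-3.739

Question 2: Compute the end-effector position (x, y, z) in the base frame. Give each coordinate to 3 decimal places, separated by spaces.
after link 1: o_1 = (2.5981, -1.5000, 2.0000)
after link 2: o_2 = (3.4641, -2.0000, 4.0000)
after link 3: o_3 = (7.3012, 0.4034, 6.1213)
after link 4: o_4 = (4.8517, 1.8177, 8.9497)
after link 5: o_5 = (5.5236, 3.7392, 14.2277)

5.524 3.739 14.228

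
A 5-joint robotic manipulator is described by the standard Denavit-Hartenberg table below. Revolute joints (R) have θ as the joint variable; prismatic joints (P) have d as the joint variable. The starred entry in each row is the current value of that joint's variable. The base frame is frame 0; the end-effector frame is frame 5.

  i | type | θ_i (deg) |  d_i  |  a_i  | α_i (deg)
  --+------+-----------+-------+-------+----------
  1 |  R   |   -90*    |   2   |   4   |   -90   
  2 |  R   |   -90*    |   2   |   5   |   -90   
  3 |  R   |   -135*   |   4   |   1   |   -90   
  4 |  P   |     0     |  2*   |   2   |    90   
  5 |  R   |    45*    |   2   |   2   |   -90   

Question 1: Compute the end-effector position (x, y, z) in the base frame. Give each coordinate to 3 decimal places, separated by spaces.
7.536 -10.000 6.293

after link 1: o_1 = (0.0000, -4.0000, 2.0000)
after link 2: o_2 = (2.0000, -4.0000, 7.0000)
after link 3: o_3 = (2.7071, -8.0000, 6.2929)
after link 4: o_4 = (5.5355, -8.0000, 6.2929)
after link 5: o_5 = (7.5355, -10.0000, 6.2929)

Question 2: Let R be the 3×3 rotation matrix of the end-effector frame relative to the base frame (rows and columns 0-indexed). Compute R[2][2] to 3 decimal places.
1.000

End-effector z-axis (col 2 of R) = (0.0000,-0.0000,1.0000)
R[2][2] = 1.0000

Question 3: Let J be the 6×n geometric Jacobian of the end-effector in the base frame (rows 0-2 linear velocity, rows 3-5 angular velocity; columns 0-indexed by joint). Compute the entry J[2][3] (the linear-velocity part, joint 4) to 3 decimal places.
prismatic axis z_3 = (0.7071,-0.0000,0.7071)
J_v[:, 3] = z_3; J_ω[:, 3] = (0,0,0)
entry J[2][3] = 0.7071

0.707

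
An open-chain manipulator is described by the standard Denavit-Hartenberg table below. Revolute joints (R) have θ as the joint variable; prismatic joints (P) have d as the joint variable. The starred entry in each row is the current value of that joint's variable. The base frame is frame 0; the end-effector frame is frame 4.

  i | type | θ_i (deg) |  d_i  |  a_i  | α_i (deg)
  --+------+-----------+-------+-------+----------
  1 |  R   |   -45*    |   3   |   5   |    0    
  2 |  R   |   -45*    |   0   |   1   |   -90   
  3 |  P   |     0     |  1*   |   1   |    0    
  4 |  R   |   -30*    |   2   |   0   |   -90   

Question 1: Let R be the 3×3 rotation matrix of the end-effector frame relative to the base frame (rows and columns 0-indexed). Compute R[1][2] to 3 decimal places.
-0.500

End-effector z-axis (col 2 of R) = (0.0000,-0.5000,-0.8660)
R[1][2] = -0.5000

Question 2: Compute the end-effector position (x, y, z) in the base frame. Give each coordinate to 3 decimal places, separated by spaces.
6.536 -5.536 3.000

after link 1: o_1 = (3.5355, -3.5355, 3.0000)
after link 2: o_2 = (3.5355, -4.5355, 3.0000)
after link 3: o_3 = (4.5355, -5.5355, 3.0000)
after link 4: o_4 = (6.5355, -5.5355, 3.0000)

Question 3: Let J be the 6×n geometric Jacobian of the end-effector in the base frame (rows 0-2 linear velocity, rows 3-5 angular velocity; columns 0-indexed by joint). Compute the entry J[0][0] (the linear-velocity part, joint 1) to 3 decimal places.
5.536

axis z_0 = ẑ; lever o_n−o_0 = (6.5355,-5.5355,3.0000)
cross product → J_v[:, 0] = (5.5355,6.5355,-0.0000)
J_ω[:, 0] = z_0
entry J[0][0] = 5.5355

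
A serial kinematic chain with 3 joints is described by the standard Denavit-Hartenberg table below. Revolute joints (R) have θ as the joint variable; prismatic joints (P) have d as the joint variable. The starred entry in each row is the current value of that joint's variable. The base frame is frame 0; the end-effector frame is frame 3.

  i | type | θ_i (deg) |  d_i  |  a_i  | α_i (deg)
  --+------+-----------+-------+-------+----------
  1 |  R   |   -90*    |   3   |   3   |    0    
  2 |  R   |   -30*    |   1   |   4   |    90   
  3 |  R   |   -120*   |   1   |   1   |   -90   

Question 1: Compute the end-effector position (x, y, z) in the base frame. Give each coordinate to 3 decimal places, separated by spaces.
-2.616 -5.531 3.134

after link 1: o_1 = (0.0000, -3.0000, 3.0000)
after link 2: o_2 = (-2.0000, -6.4641, 4.0000)
after link 3: o_3 = (-2.6160, -5.5311, 3.1340)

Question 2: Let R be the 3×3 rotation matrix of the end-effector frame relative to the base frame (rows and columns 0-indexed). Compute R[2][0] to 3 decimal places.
End-effector x-axis (col 0 of R) = (0.2500,0.4330,-0.8660)
R[2][0] = -0.8660

-0.866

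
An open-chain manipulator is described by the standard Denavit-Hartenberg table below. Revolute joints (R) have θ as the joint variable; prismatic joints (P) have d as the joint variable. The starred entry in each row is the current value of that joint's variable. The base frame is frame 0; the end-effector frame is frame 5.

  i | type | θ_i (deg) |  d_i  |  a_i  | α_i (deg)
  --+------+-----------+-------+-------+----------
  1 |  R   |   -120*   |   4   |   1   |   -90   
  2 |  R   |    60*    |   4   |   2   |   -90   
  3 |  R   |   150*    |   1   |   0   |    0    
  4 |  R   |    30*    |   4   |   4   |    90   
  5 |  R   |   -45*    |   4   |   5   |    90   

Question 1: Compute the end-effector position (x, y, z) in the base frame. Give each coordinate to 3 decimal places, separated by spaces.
1.518 2.629 8.062

after link 1: o_1 = (-0.5000, -0.8660, 4.0000)
after link 2: o_2 = (2.4641, -3.7321, 2.2679)
after link 3: o_3 = (2.8971, -2.9821, 1.7679)
after link 4: o_4 = (5.6292, 1.7500, 3.2321)
after link 5: o_5 = (1.5180, 2.6293, 8.0617)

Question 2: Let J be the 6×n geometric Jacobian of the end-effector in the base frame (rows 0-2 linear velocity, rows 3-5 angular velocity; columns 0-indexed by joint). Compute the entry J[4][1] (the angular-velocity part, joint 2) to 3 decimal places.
-0.500

axis z_1 = (0.8660,-0.5000,0.0000); lever o_n−o_1 = (2.0180,3.4953,4.0617)
cross product → J_v[:, 1] = (-2.0308,-3.5175,4.0360)
J_ω[:, 1] = z_1
entry J[4][1] = -0.5000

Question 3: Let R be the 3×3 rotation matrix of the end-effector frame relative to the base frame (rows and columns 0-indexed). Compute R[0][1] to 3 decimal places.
End-effector y-axis (col 1 of R) = (-0.8660,0.5000,-0.0000)
R[0][1] = -0.8660

-0.866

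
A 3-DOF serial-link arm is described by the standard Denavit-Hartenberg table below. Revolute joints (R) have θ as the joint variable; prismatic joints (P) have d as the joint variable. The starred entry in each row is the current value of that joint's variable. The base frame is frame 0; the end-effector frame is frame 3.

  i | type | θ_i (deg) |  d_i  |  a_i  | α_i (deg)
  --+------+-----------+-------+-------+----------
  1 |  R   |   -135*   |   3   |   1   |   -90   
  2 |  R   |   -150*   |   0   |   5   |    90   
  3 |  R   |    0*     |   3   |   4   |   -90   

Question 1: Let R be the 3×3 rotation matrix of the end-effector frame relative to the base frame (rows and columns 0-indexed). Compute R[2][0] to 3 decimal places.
0.500

End-effector x-axis (col 0 of R) = (0.6124,0.6124,0.5000)
R[2][0] = 0.5000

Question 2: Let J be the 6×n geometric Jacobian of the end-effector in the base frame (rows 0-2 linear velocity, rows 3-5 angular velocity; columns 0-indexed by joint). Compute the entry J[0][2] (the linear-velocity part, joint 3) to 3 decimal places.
2.828

axis z_2 = (0.3536,0.3536,-0.8660); lever o_n−o_2 = (3.5101,3.5101,-0.5981)
cross product → J_v[:, 2] = (2.8284,-2.8284,0.0000)
J_ω[:, 2] = z_2
entry J[0][2] = 2.8284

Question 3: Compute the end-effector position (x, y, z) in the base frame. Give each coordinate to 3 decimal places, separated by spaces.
after link 1: o_1 = (-0.7071, -0.7071, 3.0000)
after link 2: o_2 = (2.3548, 2.3548, 5.5000)
after link 3: o_3 = (5.8649, 5.8649, 4.9019)

5.865 5.865 4.902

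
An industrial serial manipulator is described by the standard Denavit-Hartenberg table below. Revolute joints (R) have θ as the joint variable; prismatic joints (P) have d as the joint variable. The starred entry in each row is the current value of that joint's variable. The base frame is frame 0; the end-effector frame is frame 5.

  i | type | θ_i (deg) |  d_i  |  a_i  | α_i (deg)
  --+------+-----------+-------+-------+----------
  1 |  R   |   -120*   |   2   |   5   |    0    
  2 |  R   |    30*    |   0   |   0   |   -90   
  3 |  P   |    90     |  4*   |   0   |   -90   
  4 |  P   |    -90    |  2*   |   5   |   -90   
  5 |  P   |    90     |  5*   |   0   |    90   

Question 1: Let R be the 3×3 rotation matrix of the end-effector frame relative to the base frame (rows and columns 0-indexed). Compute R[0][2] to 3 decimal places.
End-effector z-axis (col 2 of R) = (1.0000,0.0000,-0.0000)
R[0][2] = 1.0000

1.000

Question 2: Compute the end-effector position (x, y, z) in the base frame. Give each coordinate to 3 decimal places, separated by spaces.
after link 1: o_1 = (-2.5000, -4.3301, 2.0000)
after link 2: o_2 = (-2.5000, -4.3301, 2.0000)
after link 3: o_3 = (1.5000, -4.3301, 2.0000)
after link 4: o_4 = (6.5000, -2.3301, 2.0000)
after link 5: o_5 = (6.5000, -2.3301, -3.0000)

6.500 -2.330 -3.000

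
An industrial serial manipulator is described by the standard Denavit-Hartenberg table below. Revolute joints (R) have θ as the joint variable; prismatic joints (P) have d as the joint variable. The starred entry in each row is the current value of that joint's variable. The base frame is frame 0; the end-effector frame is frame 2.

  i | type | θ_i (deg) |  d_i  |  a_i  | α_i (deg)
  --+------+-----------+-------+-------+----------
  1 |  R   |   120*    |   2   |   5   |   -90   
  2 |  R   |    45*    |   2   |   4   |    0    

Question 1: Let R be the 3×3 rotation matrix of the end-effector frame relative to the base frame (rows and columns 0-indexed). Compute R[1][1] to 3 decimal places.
-0.612

End-effector y-axis (col 1 of R) = (0.3536,-0.6124,-0.7071)
R[1][1] = -0.6124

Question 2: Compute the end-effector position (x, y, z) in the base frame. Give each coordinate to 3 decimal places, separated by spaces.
-5.646 5.780 -0.828

after link 1: o_1 = (-2.5000, 4.3301, 2.0000)
after link 2: o_2 = (-5.6463, 5.7796, -0.8284)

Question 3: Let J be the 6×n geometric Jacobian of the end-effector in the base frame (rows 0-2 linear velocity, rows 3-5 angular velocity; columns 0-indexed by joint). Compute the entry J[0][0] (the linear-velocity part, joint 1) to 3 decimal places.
-5.780

axis z_0 = ẑ; lever o_n−o_0 = (-5.6463,5.7796,-0.8284)
cross product → J_v[:, 0] = (-5.7796,-5.6463,0.0000)
J_ω[:, 0] = z_0
entry J[0][0] = -5.7796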